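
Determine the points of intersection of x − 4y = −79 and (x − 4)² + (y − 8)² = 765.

Substitute y = (79 + x)/4:
17x² − 34x − 9775 = 0  ⟹  x² − 2x − 575 = 0
x = 25 or x = −23, giving (25, 26) and (−23, 14).

(−23, 14) and (25, 26)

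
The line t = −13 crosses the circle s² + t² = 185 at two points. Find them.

(−4, −13) and (4, −13)

Substitute t = −13:
s² − 16 = 0
s = 4 or s = −4, giving (4, −13) and (−4, −13).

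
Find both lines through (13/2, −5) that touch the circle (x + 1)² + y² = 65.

4x − 7y = 61 and 8x − y = 57

A line y − (−5) = m(x − (13/2)) is tangent when its distance from (−1, 0) is √65:
[m·(−15/2) − (5)]² = 65(m² + 1)
7m² − 60m + 32 = 0, so m = 4/7 or m = 8.
Through (13/2, −5) these give 4x − 7y = 61 and 8x − y = 57.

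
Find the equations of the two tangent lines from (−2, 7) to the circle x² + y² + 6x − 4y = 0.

A line y − (7) = m(x − (−2)) is tangent when its distance from (−3, 2) is √13:
(−1m − (−5))² = 13(m² + 1)
6m² + 5m − 6 = 0, so m = 2/3 or m = −3/2.
Through (−2, 7) these give 2x − 3y = −25 and 3x + 2y = 8.

2x − 3y = −25 and 3x + 2y = 8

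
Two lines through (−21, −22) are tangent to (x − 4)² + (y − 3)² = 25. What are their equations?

4x − 3y = −18 and 3x − 4y = 25

A line y − (−22) = m(x − (−21)) is tangent when its distance from (4, 3) is 5:
[m·(25) − (25)]² = 25(m² + 1)
12m² − 25m + 12 = 0, so m = 4/3 or m = 3/4.
Through (−21, −22) these give 4x − 3y = −18 and 3x − 4y = 25.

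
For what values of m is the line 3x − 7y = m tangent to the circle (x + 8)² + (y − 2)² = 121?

The line touches the circle iff its distance from (−8, 2) is 11:
|3·(−8) − 7·2 − m| / √58 = 11
|m − (−38)| = 11√58.

m = −38 ± 11√58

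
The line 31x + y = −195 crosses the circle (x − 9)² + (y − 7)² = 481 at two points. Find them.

(−7, 22) and (−6, −9)

Substitute y = −31x − 195:
962x² + 12506x + 40404 = 0  ⟹  x² + 13x + 42 = 0
x = −6 or x = −7, giving (−6, −9) and (−7, 22).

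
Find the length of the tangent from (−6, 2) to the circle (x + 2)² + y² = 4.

With centre O = (−2, 0), |OP|² = 20 and r² = 4.
Power of the point: PT² = |PO|² − r² = 16, so PT = 4.

4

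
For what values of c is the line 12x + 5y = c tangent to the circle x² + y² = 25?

c = −65 or c = 65

For a tangent, require d(centre, line) = r = 5.
|12·0 + 5·0 − c| / √169 = 5
|c| = 5·13, so c = 65 or c = −65.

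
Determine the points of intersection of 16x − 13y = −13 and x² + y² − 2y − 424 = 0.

(−13, −15) and (13, 17)

Substitute y = (13 + 16x)/13:
425x² − 71825 = 0  ⟹  x² − 169 = 0
x = 13 or x = −13, giving (13, 17) and (−13, −15).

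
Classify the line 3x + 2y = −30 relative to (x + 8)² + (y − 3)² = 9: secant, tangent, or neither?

neither

Centre (−8, 3), r² = 9. Distance² from centre to line = (12)²/13 = 144/13.
Since d² > r², the line lies outside the circle.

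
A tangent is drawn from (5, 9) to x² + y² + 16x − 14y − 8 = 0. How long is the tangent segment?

With centre O = (−8, 7), |OP|² = 173 and r² = 121.
The tangent meets the radius at right angles, so tangent² = |PO|² − r² = 173 − 121 = 52.

2√13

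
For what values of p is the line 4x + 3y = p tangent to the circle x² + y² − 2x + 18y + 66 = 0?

Tangency holds when the distance from the centre (1, −9) to the line equals the radius 4:
|4·1 + 3·(−9) − p| / √25 = 4
|p − (−23)| = 4·5, so p = −3 or p = −43.

p = −43 or p = −3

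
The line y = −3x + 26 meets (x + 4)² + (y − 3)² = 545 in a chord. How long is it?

13√10

Centre (−4, 3), r² = 545. Perpendicular distance d from centre to line = |−35| / √10 = 35/√10.
Half the chord is √(r² − d²) = √(845/2), so the full chord is 13√10.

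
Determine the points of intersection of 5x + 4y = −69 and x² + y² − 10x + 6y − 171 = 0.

Substitute y = (−69 − 5x)/4:
41x² + 410x + 369 = 0  ⟹  x² + 10x + 9 = 0
x = −1 or x = −9, giving (−1, −16) and (−9, −6).

(−9, −6) and (−1, −16)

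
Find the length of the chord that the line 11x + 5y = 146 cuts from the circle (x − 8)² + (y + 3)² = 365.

3√146

From the line, y = (146 − 11x)/5. Substituting:
146x² − 3942x + 18396 = 0  ⟹  x² − 27x + 126 = 0
x = 21 or x = 6, giving (21, −17) and (6, 16).
Chord length = distance between (21, −17) and (6, 16) = √1314 = 3√146.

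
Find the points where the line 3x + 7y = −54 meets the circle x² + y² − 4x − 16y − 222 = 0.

From the line, y = (−54 − 3x)/7. Substituting:
58x² + 464x − 1914 = 0  ⟹  x² + 8x − 33 = 0
x = 3 or x = −11, giving (3, −9) and (−11, −3).

(−11, −3) and (3, −9)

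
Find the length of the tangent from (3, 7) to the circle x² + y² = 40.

With centre O = (0, 0), |OP|² = 58 and r² = 40.
By the tangent–radius right angle, tangent length = √(|PO|² − r²) = √18 = 3√2.

3√2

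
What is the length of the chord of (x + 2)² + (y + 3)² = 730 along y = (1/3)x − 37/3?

The distance from (−2, −3) to the line is 30/√10, and r² = 730.
Chord = 2√(r² − d²) = 2·√(640) = 16√10.

16√10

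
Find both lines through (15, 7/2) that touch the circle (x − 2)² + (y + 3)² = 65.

A line y − (7/2) = m(x − (15)) is tangent when its distance from (2, −3) is √65:
(−13m − (−13/2))² = 65(m² + 1)
32m² − 52m − 7 = 0, so m = −1/8 or m = 7/4.
With m = −1/8: x + 8y = 43. With m = 7/4: 7x − 4y = 91.

x + 8y = 43 and 7x − 4y = 91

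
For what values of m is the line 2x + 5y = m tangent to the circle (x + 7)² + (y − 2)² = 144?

Tangency holds when the distance from the centre (−7, 2) to the line equals the radius 12:
|2·(−7) + 5·2 − m| / √29 = 12
|m − (−4)| = 12√29.

m = −4 ± 12√29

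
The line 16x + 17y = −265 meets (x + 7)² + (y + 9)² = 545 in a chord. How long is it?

2√545

Express y = (−265 − 16x)/17 and substitute into the circle:
545x² + 7630x − 130800 = 0  ⟹  x² + 14x − 240 = 0
x = 10 or x = −24, giving (10, −25) and (−24, 7).
Chord length = distance between (10, −25) and (−24, 7) = √2180 = 2√545.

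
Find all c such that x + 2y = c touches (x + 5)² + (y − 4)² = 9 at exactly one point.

c = 3 ± 3√5

The line touches the circle iff its distance from (−5, 4) is 3:
|1·(−5) + 2·4 − c| / √5 = 3
|c − (3)| = 3√5.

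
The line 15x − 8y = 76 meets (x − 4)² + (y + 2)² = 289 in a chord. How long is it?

Substitute y = (−76 + 15x)/8:
289x² − 2312x − 13872 = 0  ⟹  x² − 8x − 48 = 0
x = 12 or x = −4, giving (12, 13) and (−4, −17).
Chord length = distance between (12, 13) and (−4, −17) = √1156 = 34.

34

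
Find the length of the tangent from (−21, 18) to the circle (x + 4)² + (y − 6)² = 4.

The centre is (−4, 6) and r = 2. The square of the distance from P to the centre is 289 + 144 = 433.
Power of the point: PT² = |PO|² − r² = 429, so PT = √429.

√429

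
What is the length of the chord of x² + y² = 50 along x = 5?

The distance from (0, 0) to the line is 5, and r² = 50.
Chord = 2√(r² − d²) = 2·√(25) = 10.

10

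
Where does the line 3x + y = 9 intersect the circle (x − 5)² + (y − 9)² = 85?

(−2, 15) and (3, 0)

Express y = −3x + 9 and substitute into the circle:
10x² − 10x − 60 = 0  ⟹  x² − x − 6 = 0
x = 3 or x = −2, giving (3, 0) and (−2, 15).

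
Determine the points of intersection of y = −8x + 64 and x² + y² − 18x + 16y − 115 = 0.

(7, 8) and (11, −24)

Substitute y = −8x + 64:
65x² − 1170x + 5005 = 0  ⟹  x² − 18x + 77 = 0
x = 11 or x = 7, giving (11, −24) and (7, 8).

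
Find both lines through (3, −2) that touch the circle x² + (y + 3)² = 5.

2x − y = 8 and x + 2y = −1

Write the tangent as mx − y + (−2 − m·(3)) = 0 and set its distance from the centre to √5:
[m·(−3) − (−1)]² = 5(m² + 1)
2m² − 3m − 2 = 0, so m = 2 or m = −1/2.
With m = 2: 2x − y = 8. With m = −1/2: x + 2y = −1.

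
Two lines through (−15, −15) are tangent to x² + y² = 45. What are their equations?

x − 2y = 15 and 2x − y = −15

A line y − (−15) = m(x − (−15)) is tangent when its distance from (0, 0) is 3√5:
(15m − (15))² = 45(m² + 1)
2m² − 5m + 2 = 0, so m = 1/2 or m = 2.
With m = 1/2: x − 2y = 15. With m = 2: 2x − y = −15.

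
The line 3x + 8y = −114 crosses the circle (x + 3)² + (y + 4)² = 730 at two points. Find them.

Substitute y = (−114 − 3x)/8:
73x² + 876x − 39420 = 0  ⟹  x² + 12x − 540 = 0
x = 18 or x = −30, giving (18, −21) and (−30, −3).

(−30, −3) and (18, −21)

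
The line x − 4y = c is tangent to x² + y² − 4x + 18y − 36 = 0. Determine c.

c = 38 ± 11√17

The line touches the circle iff its distance from (2, −9) is 11:
|1·2 − 4·(−9) − c| / √17 = 11
|c − (38)| = 11√17.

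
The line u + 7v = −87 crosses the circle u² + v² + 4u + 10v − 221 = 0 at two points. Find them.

Express v = (−87 − u)/7 and substitute into the circle:
50u² + 300u − 9350 = 0  ⟹  u² + 6u − 187 = 0
u = 11 or u = −17, giving (11, −14) and (−17, −10).

(−17, −10) and (11, −14)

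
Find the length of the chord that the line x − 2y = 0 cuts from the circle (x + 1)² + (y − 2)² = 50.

6√5

The distance from (−1, 2) to the line is 5/√5, and r² = 50.
Half the chord is √(r² − d²) = √(45), so the full chord is 6√5.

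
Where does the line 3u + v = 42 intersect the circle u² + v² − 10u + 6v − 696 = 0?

(6, 24) and (22, −24)

Express v = −3u + 42 and substitute into the circle:
10u² − 280u + 1320 = 0  ⟹  u² − 28u + 132 = 0
u = 22 or u = 6, giving (22, −24) and (6, 24).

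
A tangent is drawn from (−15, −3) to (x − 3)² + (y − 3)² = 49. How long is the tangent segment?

√311

Centre (3, 3), r² = 49. |PO|² = (−18)² + (−6)² = 360.
The tangent meets the radius at right angles, so tangent² = |PO|² − r² = 360 − 49 = 311.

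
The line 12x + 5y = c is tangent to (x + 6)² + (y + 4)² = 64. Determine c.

c = −196 or c = 12

The line touches the circle iff its distance from (−6, −4) is 8:
|12·(−6) + 5·(−4) − c| / √169 = 8
|c − (−92)| = 8·13, so c = 12 or c = −196.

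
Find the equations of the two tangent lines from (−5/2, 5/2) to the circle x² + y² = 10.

x − 3y = −10 and 3x − y = −10

Let a tangent through (−5/2, 5/2) have slope m. Its distance from (0, 0) must equal √10:
[m·(5/2) − (−5/2)]² = 10(m² + 1)
3m² − 10m + 3 = 0, so m = 1/3 or m = 3.
Through (−5/2, 5/2) these give x − 3y = −10 and 3x − y = −10.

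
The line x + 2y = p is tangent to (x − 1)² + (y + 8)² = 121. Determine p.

Tangency holds when the distance from the centre (1, −8) to the line equals the radius 11:
|1·1 + 2·(−8) − p| / √5 = 11
|p − (−15)| = 11√5.

p = −15 ± 11√5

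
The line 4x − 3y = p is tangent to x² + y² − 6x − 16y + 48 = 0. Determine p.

p = −37 or p = 13

The line touches the circle iff its distance from (3, 8) is 5:
|4·3 − 3·8 − p| / √25 = 5
|p − (−12)| = 5·5, so p = 13 or p = −37.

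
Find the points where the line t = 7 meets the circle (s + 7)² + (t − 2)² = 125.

Substitute t = 7:
s² + 14s − 51 = 0
s = 3 or s = −17, giving (3, 7) and (−17, 7).

(−17, 7) and (3, 7)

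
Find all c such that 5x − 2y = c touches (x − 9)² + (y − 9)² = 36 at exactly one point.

c = 27 ± 6√29

Tangency holds when the distance from the centre (9, 9) to the line equals the radius 6:
|5·9 − 2·9 − c| / √29 = 6
|c − (27)| = 6√29.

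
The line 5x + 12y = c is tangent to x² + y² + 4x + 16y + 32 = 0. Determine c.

c = −184 or c = −28

Tangency holds when the distance from the centre (−2, −8) to the line equals the radius 6:
|5·(−2) + 12·(−8) − c| / √169 = 6
|c − (−106)| = 6·13, so c = −28 or c = −184.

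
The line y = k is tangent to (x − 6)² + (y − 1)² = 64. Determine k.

k = −7 or k = 9

The line touches the circle iff its distance from (6, 1) is 8:
|0·6 + 1·1 − k| / √1 = 8
|k − (1)| = 8, so k = 9 or k = −7.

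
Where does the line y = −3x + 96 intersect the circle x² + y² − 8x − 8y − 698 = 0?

From the line, y = −3x + 96. Substituting:
10x² − 560x + 7750 = 0  ⟹  x² − 56x + 775 = 0
x = 31 or x = 25, giving (31, 3) and (25, 21).

(25, 21) and (31, 3)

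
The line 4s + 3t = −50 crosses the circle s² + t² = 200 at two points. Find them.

(−14, 2) and (−2, −14)

Substitute t = (−50 − 4s)/3:
25s² + 400s + 700 = 0  ⟹  s² + 16s + 28 = 0
s = −2 or s = −14, giving (−2, −14) and (−14, 2).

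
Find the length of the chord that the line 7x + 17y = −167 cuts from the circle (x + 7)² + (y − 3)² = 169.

Centre (−7, 3), r² = 169. Perpendicular distance d from centre to line = |169| / √338 = 169/√338.
Half the chord is √(r² − d²) = √(169/2), so the full chord is 13√2.

13√2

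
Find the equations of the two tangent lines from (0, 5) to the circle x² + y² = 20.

Let a tangent through (0, 5) have slope m. Its distance from (0, 0) must equal 2√5:
[m·(0) − (−5)]² = 20(m² + 1)
4m² − 1 = 0, so m = 1/2 or m = −1/2.
With m = 1/2: x − 2y = −10. With m = −1/2: x + 2y = 10.

x − 2y = −10 and x + 2y = 10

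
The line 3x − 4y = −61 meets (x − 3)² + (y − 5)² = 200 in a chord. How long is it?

Express y = (61 + 3x)/4 and substitute into the circle:
25x² + 150x − 1375 = 0  ⟹  x² + 6x − 55 = 0
x = 5 or x = −11, giving (5, 19) and (−11, 7).
Chord length = distance between (5, 19) and (−11, 7) = √400 = 20.

20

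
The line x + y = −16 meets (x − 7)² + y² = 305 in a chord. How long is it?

Centre (7, 0), r² = 305. Perpendicular distance d from centre to line = |23| / √2 = 23/√2.
Chord = 2√(r² − d²) = 2·√(81/2) = 9√2.

9√2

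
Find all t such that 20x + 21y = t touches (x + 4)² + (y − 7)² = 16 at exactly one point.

t = −49 or t = 183

The line touches the circle iff its distance from (−4, 7) is 4:
|20·(−4) + 21·7 − t| / √841 = 4
|t − (67)| = 4·29, so t = 183 or t = −49.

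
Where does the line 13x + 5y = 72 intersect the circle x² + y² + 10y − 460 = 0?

Substitute y = (72 − 13x)/5:
194x² − 2522x − 2716 = 0  ⟹  x² − 13x − 14 = 0
x = 14 or x = −1, giving (14, −22) and (−1, 17).

(−1, 17) and (14, −22)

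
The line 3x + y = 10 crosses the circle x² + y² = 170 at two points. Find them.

Substitute y = −3x + 10:
10x² − 60x − 70 = 0  ⟹  x² − 6x − 7 = 0
x = 7 or x = −1, giving (7, −11) and (−1, 13).

(−1, 13) and (7, −11)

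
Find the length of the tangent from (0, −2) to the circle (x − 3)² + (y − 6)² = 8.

The centre is (3, 6) and r = 2√2. The square of the distance from P to the centre is 9 + 64 = 73.
By the tangent–radius right angle, tangent length = √(|PO|² − r²) = √65.

√65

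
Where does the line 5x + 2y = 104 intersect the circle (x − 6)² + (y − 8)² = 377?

Substitute y = (104 − 5x)/2:
29x² − 928x + 6380 = 0  ⟹  x² − 32x + 220 = 0
x = 22 or x = 10, giving (22, −3) and (10, 27).

(10, 27) and (22, −3)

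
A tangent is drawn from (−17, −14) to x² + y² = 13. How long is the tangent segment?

With centre O = (0, 0), |OP|² = 485 and r² = 13.
By the tangent–radius right angle, tangent length = √(|PO|² − r²) = √472 = 2√118.

2√118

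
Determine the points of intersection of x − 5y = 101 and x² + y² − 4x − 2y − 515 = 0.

Express y = (−101 + x)/5 and substitute into the circle:
26x² − 312x − 1664 = 0  ⟹  x² − 12x − 64 = 0
x = 16 or x = −4, giving (16, −17) and (−4, −21).

(−4, −21) and (16, −17)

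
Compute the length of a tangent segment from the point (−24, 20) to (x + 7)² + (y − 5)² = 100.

The centre is (−7, 5) and r = 10. The square of the distance from P to the centre is 289 + 225 = 514.
Power of the point: PT² = |PO|² − r² = 414, so PT = 3√46.

3√46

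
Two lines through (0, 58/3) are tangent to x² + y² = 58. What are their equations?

Let a tangent through (0, 58/3) have slope m. Its distance from (0, 0) must equal √58:
[m·(0) − (−58/3)]² = 58(m² + 1)
9m² − 49 = 0, so m = −7/3 or m = 7/3.
Through (0, 58/3) these give 7x + 3y = 58 and 7x − 3y = −58.

7x + 3y = 58 and 7x − 3y = −58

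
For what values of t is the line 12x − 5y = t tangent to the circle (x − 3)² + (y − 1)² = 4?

For a tangent, require d(centre, line) = r = 2.
|12·3 − 5·1 − t| / √169 = 2
|t − (31)| = 2·13, so t = 57 or t = 5.

t = 5 or t = 57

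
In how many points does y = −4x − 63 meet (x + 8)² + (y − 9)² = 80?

d² = (4·(−8) + 1·9 − (−63))²/17 = 1600/17; r² = 80.
Since d² > r², the line lies outside the circle.

0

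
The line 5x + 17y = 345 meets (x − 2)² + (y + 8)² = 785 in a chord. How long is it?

√314

Express y = (345 − 5x)/17 and substitute into the circle:
314x² − 5966x + 5652 = 0  ⟹  x² − 19x + 18 = 0
x = 18 or x = 1, giving (18, 15) and (1, 20).
Chord length = distance between (18, 15) and (1, 20) = √314 = √314.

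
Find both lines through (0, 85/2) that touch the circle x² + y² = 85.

Let a tangent through (0, 85/2) have slope m. Its distance from (0, 0) must equal √85:
[m·(0) − (−85/2)]² = 85(m² + 1)
4m² − 81 = 0, so m = −9/2 or m = 9/2.
Through (0, 85/2) these give 9x + 2y = 85 and 9x − 2y = −85.

9x + 2y = 85 and 9x − 2y = −85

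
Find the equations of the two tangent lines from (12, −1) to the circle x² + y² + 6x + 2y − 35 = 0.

x + 2y = 10 and x − 2y = 14

Let a tangent through (12, −1) have slope m. Its distance from (−3, −1) must equal 3√5:
(−15m − (0))² = 45(m² + 1)
4m² − 1 = 0, so m = −1/2 or m = 1/2.
Through (12, −1) these give x + 2y = 10 and x − 2y = 14.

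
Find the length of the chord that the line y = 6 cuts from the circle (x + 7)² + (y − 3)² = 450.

Substitute y = 6:
x² + 14x − 392 = 0
x = 14 or x = −28, giving (14, 6) and (−28, 6).
|(14, 6) − (−28, 6)| = √((42)² + (0)²) = 42.

42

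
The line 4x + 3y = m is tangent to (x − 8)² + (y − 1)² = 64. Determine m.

m = −5 or m = 75

The line touches the circle iff its distance from (8, 1) is 8:
|4·8 + 3·1 − m| / √25 = 8
|m − (35)| = 8·5, so m = 75 or m = −5.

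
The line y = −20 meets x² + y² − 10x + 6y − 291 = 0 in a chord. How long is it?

12

Express y = −20 and substitute into the circle:
x² − 10x − 11 = 0
x = 11 or x = −1, giving (11, −20) and (−1, −20).
Chord length = distance between (11, −20) and (−1, −20) = √144 = 12.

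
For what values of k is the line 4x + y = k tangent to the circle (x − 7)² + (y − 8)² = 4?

k = 36 ± 2√17

The line touches the circle iff its distance from (7, 8) is 2:
|4·7 + 1·8 − k| / √17 = 2
|k − (36)| = 2√17.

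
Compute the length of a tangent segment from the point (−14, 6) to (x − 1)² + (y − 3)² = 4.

√230

Centre (1, 3), r² = 4. |PO|² = (−15)² + (3)² = 234.
By the tangent–radius right angle, tangent length = √(|PO|² − r²) = √230.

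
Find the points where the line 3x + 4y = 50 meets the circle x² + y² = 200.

Express y = (50 − 3x)/4 and substitute into the circle:
25x² − 300x − 700 = 0  ⟹  x² − 12x − 28 = 0
x = 14 or x = −2, giving (14, 2) and (−2, 14).

(−2, 14) and (14, 2)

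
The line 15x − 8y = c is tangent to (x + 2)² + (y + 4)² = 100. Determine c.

c = −168 or c = 172

Tangency holds when the distance from the centre (−2, −4) to the line equals the radius 10:
|15·(−2) − 8·(−4) − c| / √289 = 10
|c − (2)| = 10·17, so c = 172 or c = −168.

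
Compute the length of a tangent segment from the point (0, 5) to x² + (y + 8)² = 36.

With centre O = (0, −8), |OP|² = 169 and r² = 36.
By the tangent–radius right angle, tangent length = √(|PO|² − r²) = √133.

√133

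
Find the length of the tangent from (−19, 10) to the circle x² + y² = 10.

With centre O = (0, 0), |OP|² = 461 and r² = 10.
Power of the point: PT² = |PO|² − r² = 451, so PT = √451.

√451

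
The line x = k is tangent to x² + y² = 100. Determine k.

k = −10 or k = 10

The line touches the circle iff its distance from (0, 0) is 10:
|1·0 + 0·0 − k| / √1 = 10
|k| = 10, so k = 10 or k = −10.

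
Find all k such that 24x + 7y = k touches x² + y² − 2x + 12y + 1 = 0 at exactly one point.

For a tangent, require d(centre, line) = r = 6.
|24·1 + 7·(−6) − k| / √625 = 6
|k − (−18)| = 6·25, so k = 132 or k = −168.

k = −168 or k = 132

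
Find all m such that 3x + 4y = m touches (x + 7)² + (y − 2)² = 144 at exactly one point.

m = −73 or m = 47

For a tangent, require d(centre, line) = r = 12.
|3·(−7) + 4·2 − m| / √25 = 12
|m − (−13)| = 12·5, so m = 47 or m = −73.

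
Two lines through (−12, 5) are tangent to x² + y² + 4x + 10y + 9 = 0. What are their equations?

A line y − (5) = m(x − (−12)) is tangent when its distance from (−2, −5) is 2√5:
(10m − (−10))² = 20(m² + 1)
2m² + 5m + 2 = 0, so m = −1/2 or m = −2.
Through (−12, 5) these give x + 2y = −2 and 2x + y = −19.

x + 2y = −2 and 2x + y = −19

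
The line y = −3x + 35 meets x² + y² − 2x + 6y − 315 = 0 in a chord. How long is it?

Express y = −3x + 35 and substitute into the circle:
10x² − 230x + 1120 = 0  ⟹  x² − 23x + 112 = 0
x = 16 or x = 7, giving (16, −13) and (7, 14).
|(16, −13) − (7, 14)| = √((9)² + (−27)²) = 9√10.

9√10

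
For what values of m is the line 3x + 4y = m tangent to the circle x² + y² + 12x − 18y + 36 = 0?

Tangency holds when the distance from the centre (−6, 9) to the line equals the radius 9:
|3·(−6) + 4·9 − m| / √25 = 9
|m − (18)| = 9·5, so m = 63 or m = −27.

m = −27 or m = 63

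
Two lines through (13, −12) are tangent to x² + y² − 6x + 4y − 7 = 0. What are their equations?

A line y − (−12) = m(x − (13)) is tangent when its distance from (3, −2) is 2√5:
[m·(−10) − (10)]² = 20(m² + 1)
2m² + 5m + 2 = 0, so m = −1/2 or m = −2.
Through (13, −12) these give x + 2y = −11 and 2x + y = 14.

x + 2y = −11 and 2x + y = 14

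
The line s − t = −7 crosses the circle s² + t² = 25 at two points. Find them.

Substitute t = s + 7:
2s² + 14s + 24 = 0  ⟹  s² + 7s + 12 = 0
s = −3 or s = −4, giving (−3, 4) and (−4, 3).

(−4, 3) and (−3, 4)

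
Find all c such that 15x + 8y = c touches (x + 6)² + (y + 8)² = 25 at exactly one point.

c = −239 or c = −69

For a tangent, require d(centre, line) = r = 5.
|15·(−6) + 8·(−8) − c| / √289 = 5
|c − (−154)| = 5·17, so c = −69 or c = −239.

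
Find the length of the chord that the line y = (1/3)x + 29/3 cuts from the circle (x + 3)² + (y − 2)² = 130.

6√10

Substitute y = (29 + x)/3:
10x² + 100x − 560 = 0  ⟹  x² + 10x − 56 = 0
x = 4 or x = −14, giving (4, 11) and (−14, 5).
Chord length = distance between (4, 11) and (−14, 5) = √360 = 6√10.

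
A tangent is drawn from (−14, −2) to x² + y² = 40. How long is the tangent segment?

With centre O = (0, 0), |OP|² = 200 and r² = 40.
The tangent meets the radius at right angles, so tangent² = |PO|² − r² = 200 − 40 = 160.

4√10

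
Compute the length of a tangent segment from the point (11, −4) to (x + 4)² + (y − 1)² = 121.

√129

With centre O = (−4, 1), |OP|² = 250 and r² = 121.
By the tangent–radius right angle, tangent length = √(|PO|² − r²) = √129.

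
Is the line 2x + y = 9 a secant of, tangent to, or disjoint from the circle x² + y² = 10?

disjoint

Centre (0, 0), r² = 10. Distance² from centre to line = (−9)²/5 = 81/5.
Since d² > r², the line lies outside the circle.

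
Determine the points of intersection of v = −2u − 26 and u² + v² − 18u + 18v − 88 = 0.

Substitute v = −2u − 26:
5u² + 50u + 120 = 0  ⟹  u² + 10u + 24 = 0
u = −4 or u = −6, giving (−4, −18) and (−6, −14).

(−6, −14) and (−4, −18)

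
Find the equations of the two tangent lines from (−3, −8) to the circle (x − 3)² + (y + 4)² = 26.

Write the tangent as mx − y + (−8 − m·(−3)) = 0 and set its distance from the centre to √26:
[m·(6) − (4)]² = 26(m² + 1)
5m² − 24m − 5 = 0, so m = 5 or m = −1/5.
With m = 5: 5x − y = −7. With m = −1/5: x + 5y = −43.

5x − y = −7 and x + 5y = −43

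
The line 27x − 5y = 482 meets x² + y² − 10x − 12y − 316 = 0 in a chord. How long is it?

From the line, y = (−482 + 27x)/5. Substituting:
754x² − 27898x + 253344 = 0  ⟹  x² − 37x + 336 = 0
x = 21 or x = 16, giving (21, 17) and (16, −10).
Chord length = distance between (21, 17) and (16, −10) = √754 = √754.

√754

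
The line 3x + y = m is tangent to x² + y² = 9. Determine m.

For a tangent, require d(centre, line) = r = 3.
|3·0 + 1·0 − m| / √10 = 3
|m| = 3√10.

m = ±3√10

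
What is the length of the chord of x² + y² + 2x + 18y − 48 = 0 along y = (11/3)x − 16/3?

Centre (−1, −9), r² = 130. Perpendicular distance d from centre to line = |0| / √130 = 0/√130.
Half the chord is √(r² − d²) = √(130), so the full chord is 2√130.

2√130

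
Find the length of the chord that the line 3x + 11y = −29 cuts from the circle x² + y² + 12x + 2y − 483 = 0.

4√130

The distance from (−6, −1) to the line is 0/√130, and r² = 520.
Chord = 2√(r² − d²) = 2·√(520) = 4√130.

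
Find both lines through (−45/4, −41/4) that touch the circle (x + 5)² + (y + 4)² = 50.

A line y − (−41/4) = m(x − (−45/4)) is tangent when its distance from (−5, −4) is 5√2:
(25/4m − (25/4))² = 50(m² + 1)
7m² + 50m + 7 = 0, so m = −1/7 or m = −7.
Through (−45/4, −41/4) these give x + 7y = −83 and 7x + y = −89.

x + 7y = −83 and 7x + y = −89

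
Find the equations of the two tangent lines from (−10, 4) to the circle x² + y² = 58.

3x − 7y = −58 and 7x + 3y = −58

Write the tangent as mx − y + (4 − m·(−10)) = 0 and set its distance from the centre to √58:
[m·(10) − (−4)]² = 58(m² + 1)
21m² + 40m − 21 = 0, so m = 3/7 or m = −7/3.
Through (−10, 4) these give 3x − 7y = −58 and 7x + 3y = −58.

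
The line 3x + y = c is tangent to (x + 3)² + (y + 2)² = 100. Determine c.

c = −11 ± 10√10

Tangency holds when the distance from the centre (−3, −2) to the line equals the radius 10:
|3·(−3) + 1·(−2) − c| / √10 = 10
|c − (−11)| = 10√10.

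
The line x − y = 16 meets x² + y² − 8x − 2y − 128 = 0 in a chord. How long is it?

11√2

Substitute y = x − 16:
2x² − 42x + 160 = 0  ⟹  x² − 21x + 80 = 0
x = 16 or x = 5, giving (16, 0) and (5, −11).
|(16, 0) − (5, −11)| = √((11)² + (11)²) = 11√2.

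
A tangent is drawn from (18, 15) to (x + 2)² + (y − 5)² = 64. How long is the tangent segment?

2√109

Centre (−2, 5), r² = 64. |PO|² = (20)² + (10)² = 500.
Power of the point: PT² = |PO|² − r² = 436, so PT = 2√109.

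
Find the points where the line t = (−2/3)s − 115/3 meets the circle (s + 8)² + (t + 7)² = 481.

Substitute t = (−115 − 2s)/3:
13s² + 520s + 5083 = 0  ⟹  s² + 40s + 391 = 0
s = −17 or s = −23, giving (−17, −27) and (−23, −23).

(−23, −23) and (−17, −27)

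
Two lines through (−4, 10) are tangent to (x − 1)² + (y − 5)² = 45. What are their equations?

Write the tangent as mx − y + (10 − m·(−4)) = 0 and set its distance from the centre to 3√5:
[m·(5) − (−5)]² = 45(m² + 1)
2m² − 5m + 2 = 0, so m = 1/2 or m = 2.
With m = 1/2: x − 2y = −24. With m = 2: 2x − y = −18.

x − 2y = −24 and 2x − y = −18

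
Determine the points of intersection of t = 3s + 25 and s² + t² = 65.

(−8, 1) and (−7, 4)

From the line, t = 3s + 25. Substituting:
10s² + 150s + 560 = 0  ⟹  s² + 15s + 56 = 0
s = −7 or s = −8, giving (−7, 4) and (−8, 1).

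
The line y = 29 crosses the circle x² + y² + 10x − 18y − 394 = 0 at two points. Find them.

From the line, y = 29. Substituting:
x² + 10x − 75 = 0
x = 5 or x = −15, giving (5, 29) and (−15, 29).

(−15, 29) and (5, 29)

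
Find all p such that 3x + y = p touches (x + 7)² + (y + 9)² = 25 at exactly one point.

For a tangent, require d(centre, line) = r = 5.
|3·(−7) + 1·(−9) − p| / √10 = 5
|p − (−30)| = 5√10.

p = −30 ± 5√10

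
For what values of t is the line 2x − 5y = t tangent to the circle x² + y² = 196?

t = ±14√29

For a tangent, require d(centre, line) = r = 14.
|2·0 − 5·0 − t| / √29 = 14
|t| = 14√29.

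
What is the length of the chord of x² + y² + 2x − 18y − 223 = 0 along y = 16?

The distance from (−1, 9) to the line is 7, and r² = 305.
Chord = 2√(r² − d²) = 2·√(256) = 32.

32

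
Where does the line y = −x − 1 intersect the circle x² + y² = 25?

(−4, 3) and (3, −4)

Express y = −x − 1 and substitute into the circle:
2x² + 2x − 24 = 0  ⟹  x² + x − 12 = 0
x = 3 or x = −4, giving (3, −4) and (−4, 3).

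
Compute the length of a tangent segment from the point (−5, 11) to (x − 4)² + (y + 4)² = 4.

√302

The centre is (4, −4) and r = 2. The square of the distance from P to the centre is 81 + 225 = 306.
The tangent meets the radius at right angles, so tangent² = |PO|² − r² = 306 − 4 = 302.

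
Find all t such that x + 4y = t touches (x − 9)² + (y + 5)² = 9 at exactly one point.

The line touches the circle iff its distance from (9, −5) is 3:
|1·9 + 4·(−5) − t| / √17 = 3
|t − (−11)| = 3√17.

t = −11 ± 3√17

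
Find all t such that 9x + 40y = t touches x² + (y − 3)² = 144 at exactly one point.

Tangency holds when the distance from the centre (0, 3) to the line equals the radius 12:
|9·0 + 40·3 − t| / √1681 = 12
|t − (120)| = 12·41, so t = 612 or t = −372.

t = −372 or t = 612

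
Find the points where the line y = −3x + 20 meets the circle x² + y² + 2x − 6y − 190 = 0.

(1, 17) and (9, −7)

From the line, y = −3x + 20. Substituting:
10x² − 100x + 90 = 0  ⟹  x² − 10x + 9 = 0
x = 9 or x = 1, giving (9, −7) and (1, 17).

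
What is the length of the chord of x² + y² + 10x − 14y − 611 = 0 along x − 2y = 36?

8√5

Substitute y = (−36 + x)/2:
5x² − 60x − 140 = 0  ⟹  x² − 12x − 28 = 0
x = 14 or x = −2, giving (14, −11) and (−2, −19).
|(14, −11) − (−2, −19)| = √((16)² + (8)²) = 8√5.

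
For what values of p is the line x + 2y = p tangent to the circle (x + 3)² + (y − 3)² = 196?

p = 3 ± 14√5

Tangency holds when the distance from the centre (−3, 3) to the line equals the radius 14:
|1·(−3) + 2·3 − p| / √5 = 14
|p − (3)| = 14√5.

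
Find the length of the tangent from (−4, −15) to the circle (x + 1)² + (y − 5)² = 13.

6√11

Centre (−1, 5), r² = 13. |PO|² = (−3)² + (−20)² = 409.
The tangent meets the radius at right angles, so tangent² = |PO|² − r² = 409 − 13 = 396.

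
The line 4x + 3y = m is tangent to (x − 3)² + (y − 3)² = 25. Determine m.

For a tangent, require d(centre, line) = r = 5.
|4·3 + 3·3 − m| / √25 = 5
|m − (21)| = 5·5, so m = 46 or m = −4.

m = −4 or m = 46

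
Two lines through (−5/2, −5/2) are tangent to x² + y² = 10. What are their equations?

3x + y = −10 and x + 3y = −10

A line y − (−5/2) = m(x − (−5/2)) is tangent when its distance from (0, 0) is √10:
[m·(5/2) − (5/2)]² = 10(m² + 1)
3m² + 10m + 3 = 0, so m = −3 or m = −1/3.
Through (−5/2, −5/2) these give 3x + y = −10 and x + 3y = −10.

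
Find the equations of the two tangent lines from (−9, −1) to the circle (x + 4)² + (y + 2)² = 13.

Let a tangent through (−9, −1) have slope m. Its distance from (−4, −2) must equal √13:
[m·(5) − (−1)]² = 13(m² + 1)
6m² + 5m − 6 = 0, so m = 2/3 or m = −3/2.
With m = 2/3: 2x − 3y = −15. With m = −3/2: 3x + 2y = −29.

2x − 3y = −15 and 3x + 2y = −29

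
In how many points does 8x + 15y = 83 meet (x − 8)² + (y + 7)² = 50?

0

Substituting the line into the circle gives 289x² − 6608x + 38494 = 0.
Discriminant = (−6608)² − 4·289·(38494) = −833400 < 0.
No real roots: the line does not meet the circle.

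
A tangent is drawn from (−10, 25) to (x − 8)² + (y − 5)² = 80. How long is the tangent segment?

Centre (8, 5), r² = 80. |PO|² = (−18)² + (20)² = 724.
Power of the point: PT² = |PO|² − r² = 644, so PT = 2√161.

2√161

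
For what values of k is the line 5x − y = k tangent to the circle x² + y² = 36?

k = ±6√26

The line touches the circle iff its distance from (0, 0) is 6:
|5·0 − 1·0 − k| / √26 = 6
|k| = 6√26.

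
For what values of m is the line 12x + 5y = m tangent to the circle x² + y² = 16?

For a tangent, require d(centre, line) = r = 4.
|12·0 + 5·0 − m| / √169 = 4
|m| = 4·13, so m = 52 or m = −52.

m = −52 or m = 52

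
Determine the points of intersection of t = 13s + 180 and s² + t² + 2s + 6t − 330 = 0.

Express t = 13s + 180 and substitute into the circle:
170s² + 4760s + 33150 = 0  ⟹  s² + 28s + 195 = 0
s = −13 or s = −15, giving (−13, 11) and (−15, −15).

(−15, −15) and (−13, 11)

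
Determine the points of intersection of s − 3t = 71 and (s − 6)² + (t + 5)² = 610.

Substitute t = (−71 + s)/3:
10s² − 220s − 2030 = 0  ⟹  s² − 22s − 203 = 0
s = 29 or s = −7, giving (29, −14) and (−7, −26).

(−7, −26) and (29, −14)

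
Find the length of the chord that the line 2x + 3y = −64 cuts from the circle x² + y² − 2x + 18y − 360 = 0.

10√13

Centre (1, −9), r² = 442. Perpendicular distance d from centre to line = |39| / √13 = 39/√13.
Chord = 2√(r² − d²) = 2·√(325) = 10√13.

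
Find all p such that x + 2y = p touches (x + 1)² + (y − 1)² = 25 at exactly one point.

p = 1 ± 5√5

The line touches the circle iff its distance from (−1, 1) is 5:
|1·(−1) + 2·1 − p| / √5 = 5
|p − (1)| = 5√5.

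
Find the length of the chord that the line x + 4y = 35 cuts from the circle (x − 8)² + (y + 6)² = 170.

2√17

Substitute y = (35 − x)/4:
17x² − 374x + 1785 = 0  ⟹  x² − 22x + 105 = 0
x = 15 or x = 7, giving (15, 5) and (7, 7).
Chord length = distance between (15, 5) and (7, 7) = √68 = 2√17.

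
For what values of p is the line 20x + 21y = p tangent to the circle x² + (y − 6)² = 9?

The line touches the circle iff its distance from (0, 6) is 3:
|20·0 + 21·6 − p| / √841 = 3
|p − (126)| = 3·29, so p = 213 or p = 39.

p = 39 or p = 213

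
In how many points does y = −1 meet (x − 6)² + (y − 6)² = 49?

1

Substituting the line into the circle gives x² − 12x + 36 = 0.
Discriminant = (−12)² − 4·1·(36) = 0.
A repeated root: the line is tangent.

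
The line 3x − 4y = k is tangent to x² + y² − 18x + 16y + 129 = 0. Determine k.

k = 39 or k = 79

Tangency holds when the distance from the centre (9, −8) to the line equals the radius 4:
|3·9 − 4·(−8) − k| / √25 = 4
|k − (59)| = 4·5, so k = 79 or k = 39.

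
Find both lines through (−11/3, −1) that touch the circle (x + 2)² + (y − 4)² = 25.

A line y − (−1) = m(x − (−11/3)) is tangent when its distance from (−2, 4) is 5:
(5/3m − (5))² = 25(m² + 1)
4m² + 3m = 0, so m = −3/4 or m = 0.
Through (−11/3, −1) these give 3x + 4y = −15 and y = −1.

3x + 4y = −15 and y = −1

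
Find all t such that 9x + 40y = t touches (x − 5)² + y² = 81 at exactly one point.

t = −324 or t = 414

For a tangent, require d(centre, line) = r = 9.
|9·5 + 40·0 − t| / √1681 = 9
|t − (45)| = 9·41, so t = 414 or t = −324.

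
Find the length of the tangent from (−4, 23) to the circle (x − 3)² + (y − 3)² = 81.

The centre is (3, 3) and r = 9. The square of the distance from P to the centre is 49 + 400 = 449.
By the tangent–radius right angle, tangent length = √(|PO|² − r²) = √368 = 4√23.

4√23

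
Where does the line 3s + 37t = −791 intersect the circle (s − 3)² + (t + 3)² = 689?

Express t = (−791 − 3s)/37 and substitute into the circle:
1378s² − 4134s − 468520 = 0  ⟹  s² − 3s − 340 = 0
s = 20 or s = −17, giving (20, −23) and (−17, −20).

(−17, −20) and (20, −23)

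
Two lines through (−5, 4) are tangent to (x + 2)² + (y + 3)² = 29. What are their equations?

Write the tangent as mx − y + (4 − m·(−5)) = 0 and set its distance from the centre to √29:
[m·(3) − (−7)]² = 29(m² + 1)
10m² − 21m − 10 = 0, so m = 5/2 or m = −2/5.
Through (−5, 4) these give 5x − 2y = −33 and 2x + 5y = 10.

5x − 2y = −33 and 2x + 5y = 10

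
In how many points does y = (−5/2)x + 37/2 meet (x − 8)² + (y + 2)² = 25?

2

d² = (5·8 + 2·(−2) − (37))²/29 = 1/29; r² = 25.
Since d² < r², the line cuts the circle twice.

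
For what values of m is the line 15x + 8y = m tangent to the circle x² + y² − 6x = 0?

m = −6 or m = 96

For a tangent, require d(centre, line) = r = 3.
|15·3 + 8·0 − m| / √289 = 3
|m − (45)| = 3·17, so m = 96 or m = −6.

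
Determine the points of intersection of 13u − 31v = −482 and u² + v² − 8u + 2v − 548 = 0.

Express v = (482 + 13u)/31 and substitute into the circle:
1130u² + 5650u − 264420 = 0  ⟹  u² + 5u − 234 = 0
u = 13 or u = −18, giving (13, 21) and (−18, 8).

(−18, 8) and (13, 21)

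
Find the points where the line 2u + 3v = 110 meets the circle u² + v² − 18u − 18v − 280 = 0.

(10, 30) and (28, 18)

Substitute v = (110 − 2u)/3:
13u² − 494u + 3640 = 0  ⟹  u² − 38u + 280 = 0
u = 28 or u = 10, giving (28, 18) and (10, 30).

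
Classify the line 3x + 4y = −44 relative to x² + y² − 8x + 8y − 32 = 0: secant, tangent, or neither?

tangent

d² = (3·4 + 4·(−4) − (−44))²/25 = 64; r² = 64.
Since d² = r², the line is tangent.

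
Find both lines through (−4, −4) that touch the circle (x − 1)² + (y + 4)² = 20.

Let a tangent through (−4, −4) have slope m. Its distance from (1, −4) must equal 2√5:
(5m − (0))² = 20(m² + 1)
m² − 4 = 0, so m = 2 or m = −2.
With m = 2: 2x − y = −4. With m = −2: 2x + y = −12.

2x − y = −4 and 2x + y = −12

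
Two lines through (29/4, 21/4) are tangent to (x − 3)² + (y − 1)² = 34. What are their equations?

Let a tangent through (29/4, 21/4) have slope m. Its distance from (3, 1) must equal √34:
[m·(−17/4) − (−17/4)]² = 34(m² + 1)
15m² + 34m + 15 = 0, so m = −3/5 or m = −5/3.
With m = −3/5: 3x + 5y = 48. With m = −5/3: 5x + 3y = 52.

3x + 5y = 48 and 5x + 3y = 52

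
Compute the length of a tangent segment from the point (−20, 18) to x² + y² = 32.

With centre O = (0, 0), |OP|² = 724 and r² = 32.
Power of the point: PT² = |PO|² − r² = 692, so PT = 2√173.

2√173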